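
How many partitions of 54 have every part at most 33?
p(54, parts ≤ 33) = 383441

Use the recurrence p(n, m) = p(n, m−1) + p(n−m, m): either the largest part is < m (count p(n, m−1)) or the largest part is exactly m (remove one copy of m, count p(n−m, m)). With p(0, ·) = 1 this gives p(54, parts ≤ 33) = 383441. (By conjugating Young diagrams, this also counts partitions of 54 into at most 33 parts.)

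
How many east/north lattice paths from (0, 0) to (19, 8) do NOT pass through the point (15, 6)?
Number of paths = 1406115

Total paths from (0, 0) to (19, 8): C(27, 19) = 2220075. Paths through (15, 6): (paths (0, 0) → (15, 6)) × (paths (15, 6) → (19, 8)) = C(21, 15) · C(6, 4) = 54264 · 15 = 813960. Avoidance count = 2220075 − 813960 = 1406115.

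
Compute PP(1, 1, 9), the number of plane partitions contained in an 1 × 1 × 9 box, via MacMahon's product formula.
PP(1, 1, 9) = 10

Evaluate the triple product over i = 1..1, j = 1..1, k = 1..9. The factors are (2/1) · (3/2) · (4/3) · (5/4) · (6/5) · (7/6) · (8/7) · (9/8) · … (9 factors total). The numerators and denominators telescope so the product is an integer; carrying out the multiplication exactly gives PP(1, 1, 9) = 10.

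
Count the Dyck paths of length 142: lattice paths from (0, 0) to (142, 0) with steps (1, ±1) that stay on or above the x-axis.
C_71 = 5175569924646105559418940193995065716350

These Dyck paths are counted by the Catalan number C_n = (1/(n + 1)) · C(2n, n). For n = 71: C_71 = (1/72) · C(142, 71) = 372641034574519600278163693967644731577200/72 = 5175569924646105559418940193995065716350.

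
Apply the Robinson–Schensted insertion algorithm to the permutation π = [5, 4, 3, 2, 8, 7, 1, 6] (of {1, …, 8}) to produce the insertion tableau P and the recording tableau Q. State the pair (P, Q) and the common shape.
P = [1, 6] / [2, 7] / [3, 8] / [4] / [5];  Q = [1, 5] / [2, 6] / [3, 8] / [4] / [7];  common shape = (2, 2, 2, 1, 1)

Row-insert the values π_1, π_2, … into P one at a time, bumping the leftmost entry strictly greater than the inserted value down to the next row. The recording tableau Q records, in position (i, j), the step at which that cell was added to P.
  Insert 5 (step 1): P = [5];  Q = [1]
  Insert 4 (step 2): P = [4] / [5];  Q = [1] / [2]
  Insert 3 (step 3): P = [3] / [4] / [5];  Q = [1] / [2] / [3]
  Insert 2 (step 4): P = [2] / [3] / [4] / [5];  Q = [1] / [2] / [3] / [4]
  Insert 8 (step 5): P = [2, 8] / [3] / [4] / [5];  Q = [1, 5] / [2] / [3] / [4]
  Insert 7 (step 6): P = [2, 7] / [3, 8] / [4] / [5];  Q = [1, 5] / [2, 6] / [3] / [4]
  Insert 1 (step 7): P = [1, 7] / [2, 8] / [3] / [4] / [5];  Q = [1, 5] / [2, 6] / [3] / [4] / [7]
  Insert 6 (step 8): P = [1, 6] / [2, 7] / [3, 8] / [4] / [5];  Q = [1, 5] / [2, 6] / [3, 8] / [4] / [7]
Final shape: (2, 2, 2, 1, 1).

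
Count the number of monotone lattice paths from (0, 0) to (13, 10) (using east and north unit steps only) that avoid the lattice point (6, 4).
Number of paths = 783706

Total paths from (0, 0) to (13, 10): C(23, 13) = 1144066. Paths through (6, 4): (paths (0, 0) → (6, 4)) × (paths (6, 4) → (13, 10)) = C(10, 6) · C(13, 7) = 210 · 1716 = 360360. Avoidance count = 1144066 − 360360 = 783706.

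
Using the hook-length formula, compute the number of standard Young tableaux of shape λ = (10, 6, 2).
# SYT of shape (10, 6, 2) = 331500

Hook-length formula: f^λ = n! / Π hook(c), product over all cells c of the Young diagram. For λ = (10, 6, 2), n = 18 boxes. Hook lengths by row (left-to-right, top-to-bottom): [12, 11, 9, 8, 7, 6, 4, 3, 2, 1]; [7, 6, 4, 3, 2, 1]; [2, 1]. Product of hooks = 19313344512. So f^λ = 18! / 19313344512 = 6402373705728000 / 19313344512 = 331500.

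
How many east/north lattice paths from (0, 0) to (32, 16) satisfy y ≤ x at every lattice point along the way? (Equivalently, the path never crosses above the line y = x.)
Number of paths = 1161588834303

By the reflection principle (André's argument), the number of monotone paths to (32, 16) with n ≤ m that never go above y = x is C(48, 32) − C(48, 33) = 2254848913647 − 1093260079344 = 1161588834303.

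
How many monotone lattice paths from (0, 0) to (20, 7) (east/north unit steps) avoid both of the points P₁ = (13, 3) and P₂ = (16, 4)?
Number of paths = 612055

Inclusion–exclusion. Total paths: C(27, 20) = 888030. Through P₁: C(16, 13)·C(11, 7) = 184800. Through P₂: C(20, 16)·C(7, 4) = 169575. Since P₁ is strictly southwest of P₂, a monotone path through both must visit P₁ then P₂; paths through both = C(16, 13)·C(4, 3)·C(7, 4) = 78400. Avoid both = 888030 − 184800 − 169575 + 78400 = 612055.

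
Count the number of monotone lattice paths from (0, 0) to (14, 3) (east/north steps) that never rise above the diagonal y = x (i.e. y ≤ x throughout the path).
Number of paths = 544

By the reflection principle (André's argument), the number of monotone paths to (14, 3) with n ≤ m that never go above y = x is C(17, 14) − C(17, 15) = 680 − 136 = 544.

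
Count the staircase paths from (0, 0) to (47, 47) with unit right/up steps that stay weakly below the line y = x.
C_47 = 33868773757191046886429490

These NE paths below the diagonal are counted by the Catalan number C_n = (1/(n + 1)) · C(2n, n). For n = 47: C_47 = (1/48) · C(94, 47) = 1625701140345170250548615520/48 = 33868773757191046886429490.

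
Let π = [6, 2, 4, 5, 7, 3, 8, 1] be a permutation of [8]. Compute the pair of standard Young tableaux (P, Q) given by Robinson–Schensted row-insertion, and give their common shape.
P = [1, 3, 5, 7, 8] / [2] / [4] / [6];  Q = [1, 3, 4, 5, 7] / [2] / [6] / [8];  common shape = (5, 1, 1, 1)

Row-insert the values π_1, π_2, … into P one at a time, bumping the leftmost entry strictly greater than the inserted value down to the next row. The recording tableau Q records, in position (i, j), the step at which that cell was added to P.
  Insert 6 (step 1): P = [6];  Q = [1]
  Insert 2 (step 2): P = [2] / [6];  Q = [1] / [2]
  Insert 4 (step 3): P = [2, 4] / [6];  Q = [1, 3] / [2]
  Insert 5 (step 4): P = [2, 4, 5] / [6];  Q = [1, 3, 4] / [2]
  Insert 7 (step 5): P = [2, 4, 5, 7] / [6];  Q = [1, 3, 4, 5] / [2]
  Insert 3 (step 6): P = [2, 3, 5, 7] / [4] / [6];  Q = [1, 3, 4, 5] / [2] / [6]
  Insert 8 (step 7): P = [2, 3, 5, 7, 8] / [4] / [6];  Q = [1, 3, 4, 5, 7] / [2] / [6]
  Insert 1 (step 8): P = [1, 3, 5, 7, 8] / [2] / [4] / [6];  Q = [1, 3, 4, 5, 7] / [2] / [6] / [8]
Final shape: (5, 1, 1, 1).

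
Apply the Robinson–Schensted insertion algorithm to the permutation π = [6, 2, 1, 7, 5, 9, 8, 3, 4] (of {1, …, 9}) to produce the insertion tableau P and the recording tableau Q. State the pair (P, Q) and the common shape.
P = [1, 3, 4] / [2, 5, 8] / [6, 7, 9];  Q = [1, 4, 6] / [2, 5, 7] / [3, 8, 9];  common shape = (3, 3, 3)

Row-insert the values π_1, π_2, … into P one at a time, bumping the leftmost entry strictly greater than the inserted value down to the next row. The recording tableau Q records, in position (i, j), the step at which that cell was added to P.
  Insert 6 (step 1): P = [6];  Q = [1]
  Insert 2 (step 2): P = [2] / [6];  Q = [1] / [2]
  Insert 1 (step 3): P = [1] / [2] / [6];  Q = [1] / [2] / [3]
  Insert 7 (step 4): P = [1, 7] / [2] / [6];  Q = [1, 4] / [2] / [3]
  Insert 5 (step 5): P = [1, 5] / [2, 7] / [6];  Q = [1, 4] / [2, 5] / [3]
  Insert 9 (step 6): P = [1, 5, 9] / [2, 7] / [6];  Q = [1, 4, 6] / [2, 5] / [3]
  Insert 8 (step 7): P = [1, 5, 8] / [2, 7, 9] / [6];  Q = [1, 4, 6] / [2, 5, 7] / [3]
  Insert 3 (step 8): P = [1, 3, 8] / [2, 5, 9] / [6, 7];  Q = [1, 4, 6] / [2, 5, 7] / [3, 8]
  Insert 4 (step 9): P = [1, 3, 4] / [2, 5, 8] / [6, 7, 9];  Q = [1, 4, 6] / [2, 5, 7] / [3, 8, 9]
Final shape: (3, 3, 3).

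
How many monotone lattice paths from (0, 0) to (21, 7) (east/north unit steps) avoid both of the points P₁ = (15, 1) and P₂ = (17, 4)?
Number of paths = 965381

Inclusion–exclusion. Total paths: C(28, 21) = 1184040. Through P₁: C(16, 15)·C(12, 6) = 14784. Through P₂: C(21, 17)·C(7, 4) = 209475. Since P₁ is strictly southwest of P₂, a monotone path through both must visit P₁ then P₂; paths through both = C(16, 15)·C(5, 2)·C(7, 4) = 5600. Avoid both = 1184040 − 14784 − 209475 + 5600 = 965381.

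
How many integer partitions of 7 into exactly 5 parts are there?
p(7, 5 parts) = 2

Partitions of n into exactly k parts ↔ partitions of n − k into at most k parts (subtract 1 from each part). For n = 7, k = 5, the partitions are: 3+1+1+1+1, 2+2+1+1+1. Count = 2.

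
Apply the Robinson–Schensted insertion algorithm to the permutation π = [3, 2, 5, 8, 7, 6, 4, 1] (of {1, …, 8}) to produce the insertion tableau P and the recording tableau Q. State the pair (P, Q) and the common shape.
P = [1, 4, 6] / [2, 5] / [3] / [7] / [8];  Q = [1, 3, 4] / [2, 5] / [6] / [7] / [8];  common shape = (3, 2, 1, 1, 1)

Row-insert the values π_1, π_2, … into P one at a time, bumping the leftmost entry strictly greater than the inserted value down to the next row. The recording tableau Q records, in position (i, j), the step at which that cell was added to P.
  Insert 3 (step 1): P = [3];  Q = [1]
  Insert 2 (step 2): P = [2] / [3];  Q = [1] / [2]
  Insert 5 (step 3): P = [2, 5] / [3];  Q = [1, 3] / [2]
  Insert 8 (step 4): P = [2, 5, 8] / [3];  Q = [1, 3, 4] / [2]
  Insert 7 (step 5): P = [2, 5, 7] / [3, 8];  Q = [1, 3, 4] / [2, 5]
  Insert 6 (step 6): P = [2, 5, 6] / [3, 7] / [8];  Q = [1, 3, 4] / [2, 5] / [6]
  Insert 4 (step 7): P = [2, 4, 6] / [3, 5] / [7] / [8];  Q = [1, 3, 4] / [2, 5] / [6] / [7]
  Insert 1 (step 8): P = [1, 4, 6] / [2, 5] / [3] / [7] / [8];  Q = [1, 3, 4] / [2, 5] / [6] / [7] / [8]
Final shape: (3, 2, 1, 1, 1).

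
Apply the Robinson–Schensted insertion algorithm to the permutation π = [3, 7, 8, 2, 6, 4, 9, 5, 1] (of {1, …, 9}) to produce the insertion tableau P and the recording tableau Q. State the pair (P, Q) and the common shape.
P = [1, 4, 5, 9] / [2, 6, 8] / [3] / [7];  Q = [1, 2, 3, 7] / [4, 5, 8] / [6] / [9];  common shape = (4, 3, 1, 1)

Row-insert the values π_1, π_2, … into P one at a time, bumping the leftmost entry strictly greater than the inserted value down to the next row. The recording tableau Q records, in position (i, j), the step at which that cell was added to P.
  Insert 3 (step 1): P = [3];  Q = [1]
  Insert 7 (step 2): P = [3, 7];  Q = [1, 2]
  Insert 8 (step 3): P = [3, 7, 8];  Q = [1, 2, 3]
  Insert 2 (step 4): P = [2, 7, 8] / [3];  Q = [1, 2, 3] / [4]
  Insert 6 (step 5): P = [2, 6, 8] / [3, 7];  Q = [1, 2, 3] / [4, 5]
  Insert 4 (step 6): P = [2, 4, 8] / [3, 6] / [7];  Q = [1, 2, 3] / [4, 5] / [6]
  Insert 9 (step 7): P = [2, 4, 8, 9] / [3, 6] / [7];  Q = [1, 2, 3, 7] / [4, 5] / [6]
  Insert 5 (step 8): P = [2, 4, 5, 9] / [3, 6, 8] / [7];  Q = [1, 2, 3, 7] / [4, 5, 8] / [6]
  Insert 1 (step 9): P = [1, 4, 5, 9] / [2, 6, 8] / [3] / [7];  Q = [1, 2, 3, 7] / [4, 5, 8] / [6] / [9]
Final shape: (4, 3, 1, 1).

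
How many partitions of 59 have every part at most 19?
p(59, parts ≤ 19) = 657395

Use the recurrence p(n, m) = p(n, m−1) + p(n−m, m): either the largest part is < m (count p(n, m−1)) or the largest part is exactly m (remove one copy of m, count p(n−m, m)). With p(0, ·) = 1 this gives p(59, parts ≤ 19) = 657395. (By conjugating Young diagrams, this also counts partitions of 59 into at most 19 parts.)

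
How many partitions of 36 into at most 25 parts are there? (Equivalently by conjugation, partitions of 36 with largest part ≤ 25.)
p(36, parts ≤ 25) = 17838

Use the recurrence p(n, m) = p(n, m−1) + p(n−m, m): either the largest part is < m (count p(n, m−1)) or the largest part is exactly m (remove one copy of m, count p(n−m, m)). With p(0, ·) = 1 this gives p(36, parts ≤ 25) = 17838. (By conjugating Young diagrams, this also counts partitions of 36 into at most 25 parts.)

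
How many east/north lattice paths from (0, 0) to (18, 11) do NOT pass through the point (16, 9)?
Number of paths = 22339440

Total paths from (0, 0) to (18, 11): C(29, 18) = 34597290. Paths through (16, 9): (paths (0, 0) → (16, 9)) × (paths (16, 9) → (18, 11)) = C(25, 16) · C(4, 2) = 2042975 · 6 = 12257850. Avoidance count = 34597290 − 12257850 = 22339440.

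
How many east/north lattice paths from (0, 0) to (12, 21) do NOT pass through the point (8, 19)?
Number of paths = 321516195

Total paths from (0, 0) to (12, 21): C(33, 12) = 354817320. Paths through (8, 19): (paths (0, 0) → (8, 19)) × (paths (8, 19) → (12, 21)) = C(27, 8) · C(6, 4) = 2220075 · 15 = 33301125. Avoidance count = 354817320 − 33301125 = 321516195.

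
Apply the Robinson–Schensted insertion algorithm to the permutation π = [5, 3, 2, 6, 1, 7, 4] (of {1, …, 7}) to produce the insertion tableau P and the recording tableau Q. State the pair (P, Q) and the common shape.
P = [1, 4, 7] / [2, 6] / [3] / [5];  Q = [1, 4, 6] / [2, 7] / [3] / [5];  common shape = (3, 2, 1, 1)

Row-insert the values π_1, π_2, … into P one at a time, bumping the leftmost entry strictly greater than the inserted value down to the next row. The recording tableau Q records, in position (i, j), the step at which that cell was added to P.
  Insert 5 (step 1): P = [5];  Q = [1]
  Insert 3 (step 2): P = [3] / [5];  Q = [1] / [2]
  Insert 2 (step 3): P = [2] / [3] / [5];  Q = [1] / [2] / [3]
  Insert 6 (step 4): P = [2, 6] / [3] / [5];  Q = [1, 4] / [2] / [3]
  Insert 1 (step 5): P = [1, 6] / [2] / [3] / [5];  Q = [1, 4] / [2] / [3] / [5]
  Insert 7 (step 6): P = [1, 6, 7] / [2] / [3] / [5];  Q = [1, 4, 6] / [2] / [3] / [5]
  Insert 4 (step 7): P = [1, 4, 7] / [2, 6] / [3] / [5];  Q = [1, 4, 6] / [2, 7] / [3] / [5]
Final shape: (3, 2, 1, 1).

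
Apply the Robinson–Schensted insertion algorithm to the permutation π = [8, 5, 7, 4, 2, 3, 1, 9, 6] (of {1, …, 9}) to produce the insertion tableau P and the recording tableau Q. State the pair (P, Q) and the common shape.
P = [1, 3, 6] / [2, 7, 9] / [4] / [5] / [8];  Q = [1, 3, 8] / [2, 6, 9] / [4] / [5] / [7];  common shape = (3, 3, 1, 1, 1)

Row-insert the values π_1, π_2, … into P one at a time, bumping the leftmost entry strictly greater than the inserted value down to the next row. The recording tableau Q records, in position (i, j), the step at which that cell was added to P.
  Insert 8 (step 1): P = [8];  Q = [1]
  Insert 5 (step 2): P = [5] / [8];  Q = [1] / [2]
  Insert 7 (step 3): P = [5, 7] / [8];  Q = [1, 3] / [2]
  Insert 4 (step 4): P = [4, 7] / [5] / [8];  Q = [1, 3] / [2] / [4]
  Insert 2 (step 5): P = [2, 7] / [4] / [5] / [8];  Q = [1, 3] / [2] / [4] / [5]
  Insert 3 (step 6): P = [2, 3] / [4, 7] / [5] / [8];  Q = [1, 3] / [2, 6] / [4] / [5]
  Insert 1 (step 7): P = [1, 3] / [2, 7] / [4] / [5] / [8];  Q = [1, 3] / [2, 6] / [4] / [5] / [7]
  Insert 9 (step 8): P = [1, 3, 9] / [2, 7] / [4] / [5] / [8];  Q = [1, 3, 8] / [2, 6] / [4] / [5] / [7]
  Insert 6 (step 9): P = [1, 3, 6] / [2, 7, 9] / [4] / [5] / [8];  Q = [1, 3, 8] / [2, 6, 9] / [4] / [5] / [7]
Final shape: (3, 3, 1, 1, 1).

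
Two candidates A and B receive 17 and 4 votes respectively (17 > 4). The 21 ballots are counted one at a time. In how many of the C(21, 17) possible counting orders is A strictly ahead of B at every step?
Strict-lead orderings = 3705

Total orderings of the 21 votes with 17 for A: C(21, 17) = 5985. By the Bertrand ballot formula (Cycle Lemma / reflection principle), the number of orderings in which A is strictly ahead of B throughout is (p − q)/(p + q) · C(p + q, p) = (17 − 4)/(17 + 4) · 5985 = 3705.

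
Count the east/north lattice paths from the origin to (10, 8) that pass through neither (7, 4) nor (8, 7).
Number of paths = 16863

Inclusion–exclusion. Total paths: C(18, 10) = 43758. Through P₁: C(11, 7)·C(7, 3) = 11550. Through P₂: C(15, 8)·C(3, 2) = 19305. Since P₁ is strictly southwest of P₂, a monotone path through both must visit P₁ then P₂; paths through both = C(11, 7)·C(4, 1)·C(3, 2) = 3960. Avoid both = 43758 − 11550 − 19305 + 3960 = 16863.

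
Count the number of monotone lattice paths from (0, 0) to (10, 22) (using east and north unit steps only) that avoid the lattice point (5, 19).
Number of paths = 62132016

Total paths from (0, 0) to (10, 22): C(32, 10) = 64512240. Paths through (5, 19): (paths (0, 0) → (5, 19)) × (paths (5, 19) → (10, 22)) = C(24, 5) · C(8, 5) = 42504 · 56 = 2380224. Avoidance count = 64512240 − 2380224 = 62132016.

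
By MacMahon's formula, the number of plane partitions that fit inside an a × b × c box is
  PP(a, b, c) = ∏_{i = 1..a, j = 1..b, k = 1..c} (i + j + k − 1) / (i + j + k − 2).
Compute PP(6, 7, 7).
PP(6, 7, 7) = 872299918503728

Evaluate the triple product over i = 1..6, j = 1..7, k = 1..7. The factors are (2/1) · (3/2) · (4/3) · (5/4) · (6/5) · (7/6) · (8/7) · (3/2) · … (294 factors total). The numerators and denominators telescope so the product is an integer; carrying out the multiplication exactly gives PP(6, 7, 7) = 872299918503728.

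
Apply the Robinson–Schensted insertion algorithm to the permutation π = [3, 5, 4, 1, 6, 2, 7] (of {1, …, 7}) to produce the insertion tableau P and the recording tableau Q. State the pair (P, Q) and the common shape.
P = [1, 2, 6, 7] / [3, 4] / [5];  Q = [1, 2, 5, 7] / [3, 6] / [4];  common shape = (4, 2, 1)

Row-insert the values π_1, π_2, … into P one at a time, bumping the leftmost entry strictly greater than the inserted value down to the next row. The recording tableau Q records, in position (i, j), the step at which that cell was added to P.
  Insert 3 (step 1): P = [3];  Q = [1]
  Insert 5 (step 2): P = [3, 5];  Q = [1, 2]
  Insert 4 (step 3): P = [3, 4] / [5];  Q = [1, 2] / [3]
  Insert 1 (step 4): P = [1, 4] / [3] / [5];  Q = [1, 2] / [3] / [4]
  Insert 6 (step 5): P = [1, 4, 6] / [3] / [5];  Q = [1, 2, 5] / [3] / [4]
  Insert 2 (step 6): P = [1, 2, 6] / [3, 4] / [5];  Q = [1, 2, 5] / [3, 6] / [4]
  Insert 7 (step 7): P = [1, 2, 6, 7] / [3, 4] / [5];  Q = [1, 2, 5, 7] / [3, 6] / [4]
Final shape: (4, 2, 1).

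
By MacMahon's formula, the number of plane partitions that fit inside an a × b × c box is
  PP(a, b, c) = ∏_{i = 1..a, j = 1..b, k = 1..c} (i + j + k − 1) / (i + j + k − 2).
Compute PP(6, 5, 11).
PP(6, 5, 11) = 3792054662892288

Evaluate the triple product over i = 1..6, j = 1..5, k = 1..11. The factors are (2/1) · (3/2) · (4/3) · (5/4) · (6/5) · (7/6) · (8/7) · (9/8) · … (330 factors total). The numerators and denominators telescope so the product is an integer; carrying out the multiplication exactly gives PP(6, 5, 11) = 3792054662892288.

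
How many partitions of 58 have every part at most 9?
p(58, parts ≤ 9) = 108527

Use the recurrence p(n, m) = p(n, m−1) + p(n−m, m): either the largest part is < m (count p(n, m−1)) or the largest part is exactly m (remove one copy of m, count p(n−m, m)). With p(0, ·) = 1 this gives p(58, parts ≤ 9) = 108527. (By conjugating Young diagrams, this also counts partitions of 58 into at most 9 parts.)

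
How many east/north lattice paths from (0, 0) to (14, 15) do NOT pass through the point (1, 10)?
Number of paths = 77464512

Total paths from (0, 0) to (14, 15): C(29, 14) = 77558760. Paths through (1, 10): (paths (0, 0) → (1, 10)) × (paths (1, 10) → (14, 15)) = C(11, 1) · C(18, 13) = 11 · 8568 = 94248. Avoidance count = 77558760 − 94248 = 77464512.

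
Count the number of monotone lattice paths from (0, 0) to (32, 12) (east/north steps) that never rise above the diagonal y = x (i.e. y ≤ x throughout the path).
Number of paths = 13421343481

By the reflection principle (André's argument), the number of monotone paths to (32, 12) with n ≤ m that never go above y = x is C(44, 32) − C(44, 33) = 21090682613 − 7669339132 = 13421343481.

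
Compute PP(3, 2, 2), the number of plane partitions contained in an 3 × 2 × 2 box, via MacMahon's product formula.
PP(3, 2, 2) = 50

Evaluate the triple product over i = 1..3, j = 1..2, k = 1..2. The factors are (2/1) · (3/2) · (3/2) · (4/3) · (3/2) · (4/3) · (4/3) · (5/4) · … (12 factors total). The numerators and denominators telescope so the product is an integer; carrying out the multiplication exactly gives PP(3, 2, 2) = 50.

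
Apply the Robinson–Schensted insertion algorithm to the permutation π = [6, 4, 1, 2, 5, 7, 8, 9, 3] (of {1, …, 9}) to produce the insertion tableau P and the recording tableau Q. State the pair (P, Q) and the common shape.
P = [1, 2, 3, 7, 8, 9] / [4, 5] / [6];  Q = [1, 4, 5, 6, 7, 8] / [2, 9] / [3];  common shape = (6, 2, 1)

Row-insert the values π_1, π_2, … into P one at a time, bumping the leftmost entry strictly greater than the inserted value down to the next row. The recording tableau Q records, in position (i, j), the step at which that cell was added to P.
  Insert 6 (step 1): P = [6];  Q = [1]
  Insert 4 (step 2): P = [4] / [6];  Q = [1] / [2]
  Insert 1 (step 3): P = [1] / [4] / [6];  Q = [1] / [2] / [3]
  Insert 2 (step 4): P = [1, 2] / [4] / [6];  Q = [1, 4] / [2] / [3]
  Insert 5 (step 5): P = [1, 2, 5] / [4] / [6];  Q = [1, 4, 5] / [2] / [3]
  Insert 7 (step 6): P = [1, 2, 5, 7] / [4] / [6];  Q = [1, 4, 5, 6] / [2] / [3]
  Insert 8 (step 7): P = [1, 2, 5, 7, 8] / [4] / [6];  Q = [1, 4, 5, 6, 7] / [2] / [3]
  Insert 9 (step 8): P = [1, 2, 5, 7, 8, 9] / [4] / [6];  Q = [1, 4, 5, 6, 7, 8] / [2] / [3]
  Insert 3 (step 9): P = [1, 2, 3, 7, 8, 9] / [4, 5] / [6];  Q = [1, 4, 5, 6, 7, 8] / [2, 9] / [3]
Final shape: (6, 2, 1).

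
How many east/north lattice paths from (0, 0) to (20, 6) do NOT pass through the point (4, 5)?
Number of paths = 228088

Total paths from (0, 0) to (20, 6): C(26, 20) = 230230. Paths through (4, 5): (paths (0, 0) → (4, 5)) × (paths (4, 5) → (20, 6)) = C(9, 4) · C(17, 16) = 126 · 17 = 2142. Avoidance count = 230230 − 2142 = 228088.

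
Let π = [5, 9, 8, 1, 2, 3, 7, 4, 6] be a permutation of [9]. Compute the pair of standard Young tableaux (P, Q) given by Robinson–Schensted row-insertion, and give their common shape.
P = [1, 2, 3, 4, 6] / [5, 7] / [8] / [9];  Q = [1, 2, 6, 7, 9] / [3, 5] / [4] / [8];  common shape = (5, 2, 1, 1)

Row-insert the values π_1, π_2, … into P one at a time, bumping the leftmost entry strictly greater than the inserted value down to the next row. The recording tableau Q records, in position (i, j), the step at which that cell was added to P.
  Insert 5 (step 1): P = [5];  Q = [1]
  Insert 9 (step 2): P = [5, 9];  Q = [1, 2]
  Insert 8 (step 3): P = [5, 8] / [9];  Q = [1, 2] / [3]
  Insert 1 (step 4): P = [1, 8] / [5] / [9];  Q = [1, 2] / [3] / [4]
  Insert 2 (step 5): P = [1, 2] / [5, 8] / [9];  Q = [1, 2] / [3, 5] / [4]
  Insert 3 (step 6): P = [1, 2, 3] / [5, 8] / [9];  Q = [1, 2, 6] / [3, 5] / [4]
  Insert 7 (step 7): P = [1, 2, 3, 7] / [5, 8] / [9];  Q = [1, 2, 6, 7] / [3, 5] / [4]
  Insert 4 (step 8): P = [1, 2, 3, 4] / [5, 7] / [8] / [9];  Q = [1, 2, 6, 7] / [3, 5] / [4] / [8]
  Insert 6 (step 9): P = [1, 2, 3, 4, 6] / [5, 7] / [8] / [9];  Q = [1, 2, 6, 7, 9] / [3, 5] / [4] / [8]
Final shape: (5, 2, 1, 1).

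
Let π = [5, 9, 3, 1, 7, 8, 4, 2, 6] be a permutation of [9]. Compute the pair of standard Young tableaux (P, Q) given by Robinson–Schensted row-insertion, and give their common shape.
P = [1, 2, 6] / [3, 4, 8] / [5, 7] / [9];  Q = [1, 2, 6] / [3, 5, 9] / [4, 7] / [8];  common shape = (3, 3, 2, 1)

Row-insert the values π_1, π_2, … into P one at a time, bumping the leftmost entry strictly greater than the inserted value down to the next row. The recording tableau Q records, in position (i, j), the step at which that cell was added to P.
  Insert 5 (step 1): P = [5];  Q = [1]
  Insert 9 (step 2): P = [5, 9];  Q = [1, 2]
  Insert 3 (step 3): P = [3, 9] / [5];  Q = [1, 2] / [3]
  Insert 1 (step 4): P = [1, 9] / [3] / [5];  Q = [1, 2] / [3] / [4]
  Insert 7 (step 5): P = [1, 7] / [3, 9] / [5];  Q = [1, 2] / [3, 5] / [4]
  Insert 8 (step 6): P = [1, 7, 8] / [3, 9] / [5];  Q = [1, 2, 6] / [3, 5] / [4]
  Insert 4 (step 7): P = [1, 4, 8] / [3, 7] / [5, 9];  Q = [1, 2, 6] / [3, 5] / [4, 7]
  Insert 2 (step 8): P = [1, 2, 8] / [3, 4] / [5, 7] / [9];  Q = [1, 2, 6] / [3, 5] / [4, 7] / [8]
  Insert 6 (step 9): P = [1, 2, 6] / [3, 4, 8] / [5, 7] / [9];  Q = [1, 2, 6] / [3, 5, 9] / [4, 7] / [8]
Final shape: (3, 3, 2, 1).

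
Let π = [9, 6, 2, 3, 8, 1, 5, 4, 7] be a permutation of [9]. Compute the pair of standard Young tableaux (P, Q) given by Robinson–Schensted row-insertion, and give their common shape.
P = [1, 3, 4, 7] / [2, 5] / [6, 8] / [9];  Q = [1, 4, 5, 9] / [2, 7] / [3, 8] / [6];  common shape = (4, 2, 2, 1)

Row-insert the values π_1, π_2, … into P one at a time, bumping the leftmost entry strictly greater than the inserted value down to the next row. The recording tableau Q records, in position (i, j), the step at which that cell was added to P.
  Insert 9 (step 1): P = [9];  Q = [1]
  Insert 6 (step 2): P = [6] / [9];  Q = [1] / [2]
  Insert 2 (step 3): P = [2] / [6] / [9];  Q = [1] / [2] / [3]
  Insert 3 (step 4): P = [2, 3] / [6] / [9];  Q = [1, 4] / [2] / [3]
  Insert 8 (step 5): P = [2, 3, 8] / [6] / [9];  Q = [1, 4, 5] / [2] / [3]
  Insert 1 (step 6): P = [1, 3, 8] / [2] / [6] / [9];  Q = [1, 4, 5] / [2] / [3] / [6]
  Insert 5 (step 7): P = [1, 3, 5] / [2, 8] / [6] / [9];  Q = [1, 4, 5] / [2, 7] / [3] / [6]
  Insert 4 (step 8): P = [1, 3, 4] / [2, 5] / [6, 8] / [9];  Q = [1, 4, 5] / [2, 7] / [3, 8] / [6]
  Insert 7 (step 9): P = [1, 3, 4, 7] / [2, 5] / [6, 8] / [9];  Q = [1, 4, 5, 9] / [2, 7] / [3, 8] / [6]
Final shape: (4, 2, 2, 1).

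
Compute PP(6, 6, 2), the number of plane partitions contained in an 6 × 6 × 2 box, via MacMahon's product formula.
PP(6, 6, 2) = 226512

Evaluate the triple product over i = 1..6, j = 1..6, k = 1..2. The factors are (2/1) · (3/2) · (3/2) · (4/3) · (4/3) · (5/4) · (5/4) · (6/5) · … (72 factors total). The numerators and denominators telescope so the product is an integer; carrying out the multiplication exactly gives PP(6, 6, 2) = 226512.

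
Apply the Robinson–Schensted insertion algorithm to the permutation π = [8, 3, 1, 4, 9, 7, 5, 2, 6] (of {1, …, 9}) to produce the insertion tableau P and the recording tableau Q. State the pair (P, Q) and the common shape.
P = [1, 2, 5, 6] / [3, 4] / [7, 9] / [8];  Q = [1, 4, 5, 9] / [2, 6] / [3, 7] / [8];  common shape = (4, 2, 2, 1)

Row-insert the values π_1, π_2, … into P one at a time, bumping the leftmost entry strictly greater than the inserted value down to the next row. The recording tableau Q records, in position (i, j), the step at which that cell was added to P.
  Insert 8 (step 1): P = [8];  Q = [1]
  Insert 3 (step 2): P = [3] / [8];  Q = [1] / [2]
  Insert 1 (step 3): P = [1] / [3] / [8];  Q = [1] / [2] / [3]
  Insert 4 (step 4): P = [1, 4] / [3] / [8];  Q = [1, 4] / [2] / [3]
  Insert 9 (step 5): P = [1, 4, 9] / [3] / [8];  Q = [1, 4, 5] / [2] / [3]
  Insert 7 (step 6): P = [1, 4, 7] / [3, 9] / [8];  Q = [1, 4, 5] / [2, 6] / [3]
  Insert 5 (step 7): P = [1, 4, 5] / [3, 7] / [8, 9];  Q = [1, 4, 5] / [2, 6] / [3, 7]
  Insert 2 (step 8): P = [1, 2, 5] / [3, 4] / [7, 9] / [8];  Q = [1, 4, 5] / [2, 6] / [3, 7] / [8]
  Insert 6 (step 9): P = [1, 2, 5, 6] / [3, 4] / [7, 9] / [8];  Q = [1, 4, 5, 9] / [2, 6] / [3, 7] / [8]
Final shape: (4, 2, 2, 1).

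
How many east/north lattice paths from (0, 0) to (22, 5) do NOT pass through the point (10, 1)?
Number of paths = 60710

Total paths from (0, 0) to (22, 5): C(27, 22) = 80730. Paths through (10, 1): (paths (0, 0) → (10, 1)) × (paths (10, 1) → (22, 5)) = C(11, 10) · C(16, 12) = 11 · 1820 = 20020. Avoidance count = 80730 − 20020 = 60710.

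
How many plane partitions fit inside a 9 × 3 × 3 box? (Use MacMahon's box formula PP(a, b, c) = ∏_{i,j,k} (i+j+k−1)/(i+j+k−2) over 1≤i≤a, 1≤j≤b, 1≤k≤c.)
PP(9, 3, 3) = 572572

Evaluate the triple product over i = 1..9, j = 1..3, k = 1..3. The factors are (2/1) · (3/2) · (4/3) · (3/2) · (4/3) · (5/4) · (4/3) · (5/4) · … (81 factors total). The numerators and denominators telescope so the product is an integer; carrying out the multiplication exactly gives PP(9, 3, 3) = 572572.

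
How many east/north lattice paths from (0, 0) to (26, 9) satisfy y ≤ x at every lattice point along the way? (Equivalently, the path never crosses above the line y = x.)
Number of paths = 47071640

By the reflection principle (André's argument), the number of monotone paths to (26, 9) with n ≤ m that never go above y = x is C(35, 26) − C(35, 27) = 70607460 − 23535820 = 47071640.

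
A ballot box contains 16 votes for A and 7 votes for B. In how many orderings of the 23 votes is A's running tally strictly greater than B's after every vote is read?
Strict-lead orderings = 95931

Total orderings of the 23 votes with 16 for A: C(23, 16) = 245157. By the Bertrand ballot formula (Cycle Lemma / reflection principle), the number of orderings in which A is strictly ahead of B throughout is (p − q)/(p + q) · C(p + q, p) = (16 − 7)/(16 + 7) · 245157 = 95931.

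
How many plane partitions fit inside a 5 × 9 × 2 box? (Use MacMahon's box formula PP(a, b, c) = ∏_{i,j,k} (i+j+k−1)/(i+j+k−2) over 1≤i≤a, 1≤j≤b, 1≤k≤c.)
PP(5, 9, 2) = 1002001

Evaluate the triple product over i = 1..5, j = 1..9, k = 1..2. The factors are (2/1) · (3/2) · (3/2) · (4/3) · (4/3) · (5/4) · (5/4) · (6/5) · … (90 factors total). The numerators and denominators telescope so the product is an integer; carrying out the multiplication exactly gives PP(5, 9, 2) = 1002001.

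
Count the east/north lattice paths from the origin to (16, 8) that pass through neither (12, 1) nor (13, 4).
Number of paths = 649701

Inclusion–exclusion. Total paths: C(24, 16) = 735471. Through P₁: C(13, 12)·C(11, 4) = 4290. Through P₂: C(17, 13)·C(7, 3) = 83300. Since P₁ is strictly southwest of P₂, a monotone path through both must visit P₁ then P₂; paths through both = C(13, 12)·C(4, 1)·C(7, 3) = 1820. Avoid both = 735471 − 4290 − 83300 + 1820 = 649701.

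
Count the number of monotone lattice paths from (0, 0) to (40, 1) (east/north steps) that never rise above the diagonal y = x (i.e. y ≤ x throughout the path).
Number of paths = 40

By the reflection principle (André's argument), the number of monotone paths to (40, 1) with n ≤ m that never go above y = x is C(41, 40) − C(41, 41) = 41 − 1 = 40.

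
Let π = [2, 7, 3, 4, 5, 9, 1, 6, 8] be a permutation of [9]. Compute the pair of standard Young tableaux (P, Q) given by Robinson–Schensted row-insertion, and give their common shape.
P = [1, 3, 4, 5, 6, 8] / [2, 9] / [7];  Q = [1, 2, 4, 5, 6, 9] / [3, 8] / [7];  common shape = (6, 2, 1)

Row-insert the values π_1, π_2, … into P one at a time, bumping the leftmost entry strictly greater than the inserted value down to the next row. The recording tableau Q records, in position (i, j), the step at which that cell was added to P.
  Insert 2 (step 1): P = [2];  Q = [1]
  Insert 7 (step 2): P = [2, 7];  Q = [1, 2]
  Insert 3 (step 3): P = [2, 3] / [7];  Q = [1, 2] / [3]
  Insert 4 (step 4): P = [2, 3, 4] / [7];  Q = [1, 2, 4] / [3]
  Insert 5 (step 5): P = [2, 3, 4, 5] / [7];  Q = [1, 2, 4, 5] / [3]
  Insert 9 (step 6): P = [2, 3, 4, 5, 9] / [7];  Q = [1, 2, 4, 5, 6] / [3]
  Insert 1 (step 7): P = [1, 3, 4, 5, 9] / [2] / [7];  Q = [1, 2, 4, 5, 6] / [3] / [7]
  Insert 6 (step 8): P = [1, 3, 4, 5, 6] / [2, 9] / [7];  Q = [1, 2, 4, 5, 6] / [3, 8] / [7]
  Insert 8 (step 9): P = [1, 3, 4, 5, 6, 8] / [2, 9] / [7];  Q = [1, 2, 4, 5, 6, 9] / [3, 8] / [7]
Final shape: (6, 2, 1).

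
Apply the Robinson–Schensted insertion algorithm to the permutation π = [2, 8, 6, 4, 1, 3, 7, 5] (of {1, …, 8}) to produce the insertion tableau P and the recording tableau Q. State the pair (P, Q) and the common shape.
P = [1, 3, 5] / [2, 4, 7] / [6] / [8];  Q = [1, 2, 7] / [3, 6, 8] / [4] / [5];  common shape = (3, 3, 1, 1)

Row-insert the values π_1, π_2, … into P one at a time, bumping the leftmost entry strictly greater than the inserted value down to the next row. The recording tableau Q records, in position (i, j), the step at which that cell was added to P.
  Insert 2 (step 1): P = [2];  Q = [1]
  Insert 8 (step 2): P = [2, 8];  Q = [1, 2]
  Insert 6 (step 3): P = [2, 6] / [8];  Q = [1, 2] / [3]
  Insert 4 (step 4): P = [2, 4] / [6] / [8];  Q = [1, 2] / [3] / [4]
  Insert 1 (step 5): P = [1, 4] / [2] / [6] / [8];  Q = [1, 2] / [3] / [4] / [5]
  Insert 3 (step 6): P = [1, 3] / [2, 4] / [6] / [8];  Q = [1, 2] / [3, 6] / [4] / [5]
  Insert 7 (step 7): P = [1, 3, 7] / [2, 4] / [6] / [8];  Q = [1, 2, 7] / [3, 6] / [4] / [5]
  Insert 5 (step 8): P = [1, 3, 5] / [2, 4, 7] / [6] / [8];  Q = [1, 2, 7] / [3, 6, 8] / [4] / [5]
Final shape: (3, 3, 1, 1).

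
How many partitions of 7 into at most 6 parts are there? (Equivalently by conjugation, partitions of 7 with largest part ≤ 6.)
p(7, parts ≤ 6) = 14

Partitions of 7 with all parts ≤ 6: 6+1, 5+2, 5+1+1, 4+3, 4+2+1, 4+1+1+1, 3+3+1, 3+2+2, 3+2+1+1, 3+1+1+1+1, 2+2+2+1, 2+2+1+1+1, 2+1+1+1+1+1, 1+1+1+1+1+1+1. Count = 14.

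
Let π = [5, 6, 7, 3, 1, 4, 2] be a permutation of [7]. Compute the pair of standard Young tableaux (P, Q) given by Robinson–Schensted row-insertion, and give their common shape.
P = [1, 2, 7] / [3, 4] / [5, 6];  Q = [1, 2, 3] / [4, 6] / [5, 7];  common shape = (3, 2, 2)

Row-insert the values π_1, π_2, … into P one at a time, bumping the leftmost entry strictly greater than the inserted value down to the next row. The recording tableau Q records, in position (i, j), the step at which that cell was added to P.
  Insert 5 (step 1): P = [5];  Q = [1]
  Insert 6 (step 2): P = [5, 6];  Q = [1, 2]
  Insert 7 (step 3): P = [5, 6, 7];  Q = [1, 2, 3]
  Insert 3 (step 4): P = [3, 6, 7] / [5];  Q = [1, 2, 3] / [4]
  Insert 1 (step 5): P = [1, 6, 7] / [3] / [5];  Q = [1, 2, 3] / [4] / [5]
  Insert 4 (step 6): P = [1, 4, 7] / [3, 6] / [5];  Q = [1, 2, 3] / [4, 6] / [5]
  Insert 2 (step 7): P = [1, 2, 7] / [3, 4] / [5, 6];  Q = [1, 2, 3] / [4, 6] / [5, 7]
Final shape: (3, 2, 2).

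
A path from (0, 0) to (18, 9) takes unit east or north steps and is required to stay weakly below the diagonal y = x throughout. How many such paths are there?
Number of paths = 2466750

By the reflection principle (André's argument), the number of monotone paths to (18, 9) with n ≤ m that never go above y = x is C(27, 18) − C(27, 19) = 4686825 − 2220075 = 2466750.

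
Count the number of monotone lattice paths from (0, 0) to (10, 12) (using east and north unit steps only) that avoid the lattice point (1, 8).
Number of paths = 640211

Total paths from (0, 0) to (10, 12): C(22, 10) = 646646. Paths through (1, 8): (paths (0, 0) → (1, 8)) × (paths (1, 8) → (10, 12)) = C(9, 1) · C(13, 9) = 9 · 715 = 6435. Avoidance count = 646646 − 6435 = 640211.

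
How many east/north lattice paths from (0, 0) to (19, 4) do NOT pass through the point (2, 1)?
Number of paths = 5435

Total paths from (0, 0) to (19, 4): C(23, 19) = 8855. Paths through (2, 1): (paths (0, 0) → (2, 1)) × (paths (2, 1) → (19, 4)) = C(3, 2) · C(20, 17) = 3 · 1140 = 3420. Avoidance count = 8855 − 3420 = 5435.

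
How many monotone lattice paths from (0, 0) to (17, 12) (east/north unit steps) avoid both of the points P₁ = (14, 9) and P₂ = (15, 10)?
Number of paths = 25745855

Inclusion–exclusion. Total paths: C(29, 17) = 51895935. Through P₁: C(23, 14)·C(6, 3) = 16343800. Through P₂: C(25, 15)·C(4, 2) = 19612560. Since P₁ is strictly southwest of P₂, a monotone path through both must visit P₁ then P₂; paths through both = C(23, 14)·C(2, 1)·C(4, 2) = 9806280. Avoid both = 51895935 − 16343800 − 19612560 + 9806280 = 25745855.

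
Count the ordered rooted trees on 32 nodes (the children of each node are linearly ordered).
C_31 = 14544636039226909

These ordered rooted trees are counted by the Catalan number C_n = (1/(n + 1)) · C(2n, n). For n = 31: C_31 = (1/32) · C(62, 31) = 465428353255261088/32 = 14544636039226909.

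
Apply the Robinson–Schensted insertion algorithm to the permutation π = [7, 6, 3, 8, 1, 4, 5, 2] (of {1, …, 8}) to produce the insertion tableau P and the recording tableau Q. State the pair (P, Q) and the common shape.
P = [1, 2, 5] / [3, 4] / [6, 8] / [7];  Q = [1, 4, 7] / [2, 6] / [3, 8] / [5];  common shape = (3, 2, 2, 1)

Row-insert the values π_1, π_2, … into P one at a time, bumping the leftmost entry strictly greater than the inserted value down to the next row. The recording tableau Q records, in position (i, j), the step at which that cell was added to P.
  Insert 7 (step 1): P = [7];  Q = [1]
  Insert 6 (step 2): P = [6] / [7];  Q = [1] / [2]
  Insert 3 (step 3): P = [3] / [6] / [7];  Q = [1] / [2] / [3]
  Insert 8 (step 4): P = [3, 8] / [6] / [7];  Q = [1, 4] / [2] / [3]
  Insert 1 (step 5): P = [1, 8] / [3] / [6] / [7];  Q = [1, 4] / [2] / [3] / [5]
  Insert 4 (step 6): P = [1, 4] / [3, 8] / [6] / [7];  Q = [1, 4] / [2, 6] / [3] / [5]
  Insert 5 (step 7): P = [1, 4, 5] / [3, 8] / [6] / [7];  Q = [1, 4, 7] / [2, 6] / [3] / [5]
  Insert 2 (step 8): P = [1, 2, 5] / [3, 4] / [6, 8] / [7];  Q = [1, 4, 7] / [2, 6] / [3, 8] / [5]
Final shape: (3, 2, 2, 1).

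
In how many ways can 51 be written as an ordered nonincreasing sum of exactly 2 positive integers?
p(51, 2 parts) = 25

Partitions of n into exactly k parts are in bijection with partitions of n − k into at most k parts (subtract 1 from each part). So p(51, exactly 2) = p(49, parts ≤ 2). Computing via the recurrence p(m, j) = p(m, j−1) + p(m−j, j) gives 25.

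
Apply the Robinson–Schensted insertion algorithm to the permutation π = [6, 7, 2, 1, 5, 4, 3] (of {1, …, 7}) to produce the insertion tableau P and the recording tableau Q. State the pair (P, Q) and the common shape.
P = [1, 3] / [2, 4] / [5, 7] / [6];  Q = [1, 2] / [3, 5] / [4, 6] / [7];  common shape = (2, 2, 2, 1)

Row-insert the values π_1, π_2, … into P one at a time, bumping the leftmost entry strictly greater than the inserted value down to the next row. The recording tableau Q records, in position (i, j), the step at which that cell was added to P.
  Insert 6 (step 1): P = [6];  Q = [1]
  Insert 7 (step 2): P = [6, 7];  Q = [1, 2]
  Insert 2 (step 3): P = [2, 7] / [6];  Q = [1, 2] / [3]
  Insert 1 (step 4): P = [1, 7] / [2] / [6];  Q = [1, 2] / [3] / [4]
  Insert 5 (step 5): P = [1, 5] / [2, 7] / [6];  Q = [1, 2] / [3, 5] / [4]
  Insert 4 (step 6): P = [1, 4] / [2, 5] / [6, 7];  Q = [1, 2] / [3, 5] / [4, 6]
  Insert 3 (step 7): P = [1, 3] / [2, 4] / [5, 7] / [6];  Q = [1, 2] / [3, 5] / [4, 6] / [7]
Final shape: (2, 2, 2, 1).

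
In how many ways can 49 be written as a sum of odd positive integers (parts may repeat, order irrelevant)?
p_odd(49) = 3264

Enumerate partitions using only odd parts via the recurrence o(n, m) = o(n, m−2) + o(n−m, m) over odd m, starting from the largest odd part ≤ n. This gives p_odd(49) = 3264. (Euler's theorem: equals the count of distinct-part partitions.)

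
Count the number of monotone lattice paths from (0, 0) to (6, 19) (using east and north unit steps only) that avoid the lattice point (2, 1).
Number of paths = 155155

Total paths from (0, 0) to (6, 19): C(25, 6) = 177100. Paths through (2, 1): (paths (0, 0) → (2, 1)) × (paths (2, 1) → (6, 19)) = C(3, 2) · C(22, 4) = 3 · 7315 = 21945. Avoidance count = 177100 − 21945 = 155155.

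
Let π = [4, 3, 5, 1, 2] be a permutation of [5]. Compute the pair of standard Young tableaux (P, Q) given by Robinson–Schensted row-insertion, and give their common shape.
P = [1, 2] / [3, 5] / [4];  Q = [1, 3] / [2, 5] / [4];  common shape = (2, 2, 1)

Row-insert the values π_1, π_2, … into P one at a time, bumping the leftmost entry strictly greater than the inserted value down to the next row. The recording tableau Q records, in position (i, j), the step at which that cell was added to P.
  Insert 4 (step 1): P = [4];  Q = [1]
  Insert 3 (step 2): P = [3] / [4];  Q = [1] / [2]
  Insert 5 (step 3): P = [3, 5] / [4];  Q = [1, 3] / [2]
  Insert 1 (step 4): P = [1, 5] / [3] / [4];  Q = [1, 3] / [2] / [4]
  Insert 2 (step 5): P = [1, 2] / [3, 5] / [4];  Q = [1, 3] / [2, 5] / [4]
Final shape: (2, 2, 1).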